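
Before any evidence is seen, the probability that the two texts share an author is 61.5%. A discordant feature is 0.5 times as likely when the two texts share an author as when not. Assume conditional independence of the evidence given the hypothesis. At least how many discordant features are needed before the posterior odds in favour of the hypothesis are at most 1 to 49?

Prior odds: 0.615 ÷ 0.385 = 123/77.
Likelihood ratio per discordant feature = 0.5.
Target odds = 1/49.
Require 0.5ⁿ ≤ 1/49 ÷ (123/77) = 11/861.
0.5⁶ = 0.015625 is still above 11/861 but 0.5⁷ = 0.0078125 is at or below it, so n = 7.

7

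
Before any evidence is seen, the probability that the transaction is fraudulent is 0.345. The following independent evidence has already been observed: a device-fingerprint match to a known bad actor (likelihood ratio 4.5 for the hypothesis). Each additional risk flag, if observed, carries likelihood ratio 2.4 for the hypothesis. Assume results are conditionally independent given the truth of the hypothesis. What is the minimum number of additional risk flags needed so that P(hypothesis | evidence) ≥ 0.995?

Prior odds = 0.345/0.655 = 69/131.
Bayes factor of the evidence already in hand = 4.5.
Odds after that evidence = (69/131) × 4.5 = 621/262.
Target odds = 0.995/0.005 = 199.
Need 2.4ⁿ ≥ 199 ÷ (621/262) = 52138/621.
2.4⁵ = 79.62624 falls short of 52138/621 but 2.4⁶ = 2985984/15625 reaches it, so n = 6.

6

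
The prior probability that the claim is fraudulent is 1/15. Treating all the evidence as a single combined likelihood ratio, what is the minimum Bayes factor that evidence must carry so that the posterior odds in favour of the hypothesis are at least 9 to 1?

126

Prior odds = (1/15)/(14/15) = 1/14.
Target odds = 9.
Required Bayes factor = 9 ÷ (1/14) = 126.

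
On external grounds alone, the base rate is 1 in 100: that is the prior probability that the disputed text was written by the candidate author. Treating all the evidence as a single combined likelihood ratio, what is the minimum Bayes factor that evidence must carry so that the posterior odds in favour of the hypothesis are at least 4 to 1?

396

Prior odds = 0.01/0.99 = 1/99.
Target odds = 4.
Required Bayes factor = 4 ÷ (1/99) = 396.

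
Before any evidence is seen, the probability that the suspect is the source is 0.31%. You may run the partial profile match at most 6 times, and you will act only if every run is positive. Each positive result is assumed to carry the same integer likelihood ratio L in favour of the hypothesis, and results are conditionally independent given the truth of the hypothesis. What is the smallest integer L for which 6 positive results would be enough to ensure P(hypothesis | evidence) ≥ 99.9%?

Prior odds = 0.0031/0.9969 = 31/9969.
Target odds = 0.999/0.001 = 999.
Need L⁶ ≥ 999 ÷ (31/9969) = 9959031/31.
8⁶ = 262144 < 9959031/31 ≤ 531441 = 9⁶, so L = 9.

9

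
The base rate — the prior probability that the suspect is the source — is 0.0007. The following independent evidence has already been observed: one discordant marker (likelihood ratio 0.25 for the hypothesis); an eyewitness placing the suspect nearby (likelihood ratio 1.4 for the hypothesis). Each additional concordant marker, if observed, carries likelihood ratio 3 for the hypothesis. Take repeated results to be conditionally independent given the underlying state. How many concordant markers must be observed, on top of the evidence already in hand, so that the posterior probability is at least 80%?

Prior odds = 0.0007/0.9993 = 7/9993.
Combined Bayes factor of the evidence already in hand = 0.25 × 1.4 = 0.35.
Odds after that evidence = (7/9993) × 0.35 = 49/199860.
Target odds = 0.8/0.2 = 4.
Need 3ⁿ ≥ 4 ÷ (49/199860) = 799440/49.
3⁸ = 6561 falls short of 799440/49 but 3⁹ = 19683 reaches it, so n = 9.

9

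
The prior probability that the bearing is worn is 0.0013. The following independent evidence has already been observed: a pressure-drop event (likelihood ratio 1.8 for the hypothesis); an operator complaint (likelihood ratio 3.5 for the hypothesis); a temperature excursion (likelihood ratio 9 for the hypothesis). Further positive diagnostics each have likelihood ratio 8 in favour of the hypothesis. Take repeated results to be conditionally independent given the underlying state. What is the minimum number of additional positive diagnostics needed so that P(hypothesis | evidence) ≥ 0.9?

Prior odds = 0.0013/0.9987 = 13/9987.
Combined Bayes factor of the evidence already in hand = 1.8 × 3.5 × 9 = 56.7.
Odds after that evidence = (13/9987) × 56.7 = 2457/33290.
Target odds = 0.9/0.1 = 9.
Need 8ⁿ ≥ 9 ÷ (2457/33290) = 33290/273.
8² = 64 falls short of 33290/273 but 8³ = 512 reaches it, so n = 3.

3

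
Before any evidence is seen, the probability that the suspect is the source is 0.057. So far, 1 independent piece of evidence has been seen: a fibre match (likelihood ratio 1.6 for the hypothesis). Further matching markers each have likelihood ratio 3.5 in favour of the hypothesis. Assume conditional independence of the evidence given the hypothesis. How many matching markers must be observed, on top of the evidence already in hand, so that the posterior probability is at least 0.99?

6

Prior odds = 0.057/0.943 = 57/943.
Bayes factor of the evidence already in hand = 1.6.
Odds after that evidence = (57/943) × 1.6 = 456/4715.
Target odds = 0.99/0.01 = 99.
Need 3.5ⁿ ≥ 99 ÷ (456/4715) = 155595/152.
3.5⁵ = 525.21875 falls short of 155595/152 but 3.5⁶ = 1838.265625 reaches it, so n = 6.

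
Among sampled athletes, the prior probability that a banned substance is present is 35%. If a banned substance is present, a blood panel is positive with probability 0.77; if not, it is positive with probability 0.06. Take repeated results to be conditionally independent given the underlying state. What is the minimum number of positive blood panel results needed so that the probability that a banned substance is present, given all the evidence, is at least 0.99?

Prior odds = 0.35/0.65 = 7/13.
Likelihood ratio of a positive = 0.77/0.06 = 77/6.
Target posterior odds = 0.99/0.01 = 99.
Require (77/6)ⁿ ≥ 99 ÷ (7/13) = 1287/7.
(77/6)² = 5929/36 falls short of 1287/7 but (77/6)³ = 456533/216 reaches it, so n = 3.

3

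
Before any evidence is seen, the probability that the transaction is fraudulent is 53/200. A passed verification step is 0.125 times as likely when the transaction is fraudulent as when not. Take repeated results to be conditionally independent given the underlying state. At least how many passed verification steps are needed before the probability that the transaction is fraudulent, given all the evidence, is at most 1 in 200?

Prior odds = 0.265/0.735 = 53/147.
Likelihood ratio per passed verification step = 0.125.
Target posterior odds = 0.005/0.995 = 1/199.
Need (53/147) × 0.125ⁿ ≤ 1/199, i.e. 0.125ⁿ ≤ 147/10547.
0.125² = 0.015625 is still above 147/10547 but 0.125³ = 0.001953125 is at or below it, so n = 3.

3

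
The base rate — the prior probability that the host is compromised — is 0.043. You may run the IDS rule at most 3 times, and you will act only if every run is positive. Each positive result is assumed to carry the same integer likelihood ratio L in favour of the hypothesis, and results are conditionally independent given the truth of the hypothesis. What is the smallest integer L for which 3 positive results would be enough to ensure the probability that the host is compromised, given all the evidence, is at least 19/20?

Prior odds = 0.043/0.957 = 43/957.
Target odds = 0.95/0.05 = 19.
Need L³ ≥ 19 ÷ (43/957) = 18183/43.
7³ = 343 < 18183/43 ≤ 512 = 8³, so L = 8.

8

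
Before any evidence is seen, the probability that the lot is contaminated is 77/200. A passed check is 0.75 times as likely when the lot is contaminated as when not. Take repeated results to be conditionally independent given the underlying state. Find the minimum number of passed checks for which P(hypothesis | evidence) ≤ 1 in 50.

Prior odds: 0.385 ÷ 0.615 = 77/123.
Likelihood ratio per passed check = 0.75.
Target posterior odds = 0.02/0.98 = 1/49.
Need (77/123) × 0.75ⁿ ≤ 1/49, i.e. 0.75ⁿ ≤ 123/3773.
0.75¹¹ = 177147/4194304 is still above 123/3773 but 0.75¹² = 531441/16777216 is at or below it, so n = 12.

12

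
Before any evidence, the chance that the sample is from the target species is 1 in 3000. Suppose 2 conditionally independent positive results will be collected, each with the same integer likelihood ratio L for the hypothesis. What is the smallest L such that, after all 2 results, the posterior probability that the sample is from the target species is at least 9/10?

Prior odds = (1/3000)/(2999/3000) = 1/2999.
Target odds = 0.9/0.1 = 9.
Need L² ≥ 9 ÷ (1/2999) = 26991.
164² = 26896 < 26991 ≤ 27225 = 165², so L = 165.

165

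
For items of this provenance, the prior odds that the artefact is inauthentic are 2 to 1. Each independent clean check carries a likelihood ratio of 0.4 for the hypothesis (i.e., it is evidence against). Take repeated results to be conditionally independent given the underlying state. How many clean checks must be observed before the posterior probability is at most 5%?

Prior odds = 2.
Likelihood ratio per clean check = 0.4.
Target posterior odds = 0.05/0.95 = 1/19.
Need 2 × 0.4ⁿ ≤ 1/19, i.e. 0.4ⁿ ≤ 1/38.
0.4³ = 0.064 is still above 1/38 but 0.4⁴ = 0.0256 is at or below it, so n = 4.

4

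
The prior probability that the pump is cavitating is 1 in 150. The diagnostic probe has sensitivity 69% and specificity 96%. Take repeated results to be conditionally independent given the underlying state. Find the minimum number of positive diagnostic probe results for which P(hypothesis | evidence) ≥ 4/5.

3

Prior odds = (1/150)/(149/150) = 1/149.
False-positive rate = 1 − 0.96 = 0.04; likelihood ratio of a positive = 0.69/0.04 = 17.25.
Target odds: 0.8 ÷ 0.2 = 4.
Require 17.25ⁿ ≥ 4 ÷ (1/149) = 596.
17.25² = 297.5625 falls short of 596 but 17.25³ = 5132.953125 reaches it, so n = 3.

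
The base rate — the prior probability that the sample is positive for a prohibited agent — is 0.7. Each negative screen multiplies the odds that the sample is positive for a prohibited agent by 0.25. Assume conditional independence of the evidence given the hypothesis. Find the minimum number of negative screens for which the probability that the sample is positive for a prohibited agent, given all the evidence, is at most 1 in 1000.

Prior odds: 0.7 ÷ 0.3 = 7/3.
Likelihood ratio per negative screen = 0.25.
Target odds: 0.001 ÷ 0.999 = 1/999.
Need (7/3) × 0.25ⁿ ≤ 1/999, i.e. 0.25ⁿ ≤ 1/2331.
0.25⁵ = 1/1024 is still above 1/2331 but 0.25⁶ = 1/4096 is at or below it, so n = 6.

6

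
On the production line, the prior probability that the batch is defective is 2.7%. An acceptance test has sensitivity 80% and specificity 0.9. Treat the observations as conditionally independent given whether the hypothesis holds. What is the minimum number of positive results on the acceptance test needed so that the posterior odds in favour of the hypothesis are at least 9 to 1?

Prior odds = 0.027/0.973 = 27/973.
False-positive rate = 1 − 0.9 = 0.1; likelihood ratio of a positive = 0.8/0.1 = 8.
Target odds = 9.
Need (27/973) × 8ⁿ ≥ 9, i.e. 8ⁿ ≥ 973/3.
8² = 64 falls short of 973/3 but 8³ = 512 reaches it, so n = 3.

3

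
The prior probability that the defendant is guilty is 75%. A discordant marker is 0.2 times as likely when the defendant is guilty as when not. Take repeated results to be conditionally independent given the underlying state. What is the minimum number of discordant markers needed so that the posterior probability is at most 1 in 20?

Prior odds: 0.75 ÷ 0.25 = 3.
Likelihood ratio per discordant marker = 0.2.
Target odds: 0.05 ÷ 0.95 = 1/19.
Need 3 × 0.2ⁿ ≤ 1/19, i.e. 0.2ⁿ ≤ 1/57.
0.2² = 0.04 is still above 1/57 but 0.2³ = 0.008 is at or below it, so n = 3.

3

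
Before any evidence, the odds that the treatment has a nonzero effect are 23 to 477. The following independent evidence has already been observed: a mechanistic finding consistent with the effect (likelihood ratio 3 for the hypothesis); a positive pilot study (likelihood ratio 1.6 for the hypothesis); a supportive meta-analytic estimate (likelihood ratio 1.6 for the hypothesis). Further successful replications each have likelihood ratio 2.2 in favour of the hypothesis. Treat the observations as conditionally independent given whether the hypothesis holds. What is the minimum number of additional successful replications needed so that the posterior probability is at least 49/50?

7

Prior odds = 23/477.
Combined Bayes factor of the evidence already in hand = 3 × 1.6 × 1.6 = 7.68.
Odds after that evidence = (23/477) × 7.68 = 1472/3975.
Target odds = 0.98/0.02 = 49.
Need 2.2ⁿ ≥ 49 ÷ (1472/3975) = 194775/1472.
2.2⁶ = 1771561/15625 falls short of 194775/1472 but 2.2⁷ = 19487171/78125 reaches it, so n = 7.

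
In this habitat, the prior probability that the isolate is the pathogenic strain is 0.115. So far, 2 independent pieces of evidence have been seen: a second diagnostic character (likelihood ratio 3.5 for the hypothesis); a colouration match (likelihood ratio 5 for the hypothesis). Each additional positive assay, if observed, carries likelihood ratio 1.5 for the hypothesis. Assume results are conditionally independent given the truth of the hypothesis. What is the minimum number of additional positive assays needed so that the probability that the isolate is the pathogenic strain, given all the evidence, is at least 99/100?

10

Prior odds = 0.115/0.885 = 23/177.
Combined Bayes factor of the evidence already in hand = 3.5 × 5 = 17.5.
Odds after that evidence = (23/177) × 17.5 = 805/354.
Target odds = 0.99/0.01 = 99.
Need 1.5ⁿ ≥ 99 ÷ (805/354) = 35046/805.
1.5⁹ = 19683/512 falls short of 35046/805 but 1.5¹⁰ = 59049/1024 reaches it, so n = 10.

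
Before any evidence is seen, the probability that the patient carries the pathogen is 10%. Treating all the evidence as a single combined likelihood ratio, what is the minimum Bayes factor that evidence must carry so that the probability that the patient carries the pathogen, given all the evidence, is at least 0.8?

Prior odds = 0.1/0.9 = 1/9.
Target odds = 0.8/0.2 = 4.
Required Bayes factor = 4 ÷ (1/9) = 36.

36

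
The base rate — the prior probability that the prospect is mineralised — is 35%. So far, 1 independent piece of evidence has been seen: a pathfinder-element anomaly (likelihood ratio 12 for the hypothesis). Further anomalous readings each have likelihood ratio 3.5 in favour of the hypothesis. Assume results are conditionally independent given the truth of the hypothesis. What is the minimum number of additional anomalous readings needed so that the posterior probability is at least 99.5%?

3

Prior odds = 0.35/0.65 = 7/13.
Bayes factor of the evidence already in hand = 12.
Odds after that evidence = (7/13) × 12 = 84/13.
Target odds = 0.995/0.005 = 199.
Need 3.5ⁿ ≥ 199 ÷ (84/13) = 2587/84.
3.5² = 12.25 falls short of 2587/84 but 3.5³ = 42.875 reaches it, so n = 3.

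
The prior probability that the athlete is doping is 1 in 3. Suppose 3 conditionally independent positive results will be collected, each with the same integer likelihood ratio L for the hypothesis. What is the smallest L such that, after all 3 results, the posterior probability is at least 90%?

3

Prior odds = (1/3)/(2/3) = 0.5.
Target odds = 0.9/0.1 = 9.
Need L³ ≥ 9 ÷ 0.5 = 18.
2³ = 8 < 18 ≤ 27 = 3³, so L = 3.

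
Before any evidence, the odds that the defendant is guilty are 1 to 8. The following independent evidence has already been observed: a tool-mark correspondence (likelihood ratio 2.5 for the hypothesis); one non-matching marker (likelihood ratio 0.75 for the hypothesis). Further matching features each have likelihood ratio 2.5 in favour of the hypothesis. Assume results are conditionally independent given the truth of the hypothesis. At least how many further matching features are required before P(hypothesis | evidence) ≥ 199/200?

Prior odds = 0.125.
Combined Bayes factor of the evidence already in hand = 2.5 × 0.75 = 1.875.
Odds after that evidence = 0.125 × 1.875 = 0.234375.
Target odds = 0.995/0.005 = 199.
Need 2.5ⁿ ≥ 199 ÷ 0.234375 = 12736/15.
2.5⁷ = 610.3515625 falls short of 12736/15 but 2.5⁸ = 390625/256 reaches it, so n = 8.

8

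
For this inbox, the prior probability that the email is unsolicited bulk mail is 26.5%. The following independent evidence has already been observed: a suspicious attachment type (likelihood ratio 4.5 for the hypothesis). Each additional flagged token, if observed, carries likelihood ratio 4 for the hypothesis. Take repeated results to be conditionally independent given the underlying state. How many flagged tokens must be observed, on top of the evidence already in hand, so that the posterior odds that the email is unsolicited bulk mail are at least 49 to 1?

3

Prior odds = 0.265/0.735 = 53/147.
Bayes factor of the evidence already in hand = 4.5.
Odds after that evidence = (53/147) × 4.5 = 159/98.
Target odds = 49.
Need 4ⁿ ≥ 49 ÷ (159/98) = 4802/159.
4² = 16 falls short of 4802/159 but 4³ = 64 reaches it, so n = 3.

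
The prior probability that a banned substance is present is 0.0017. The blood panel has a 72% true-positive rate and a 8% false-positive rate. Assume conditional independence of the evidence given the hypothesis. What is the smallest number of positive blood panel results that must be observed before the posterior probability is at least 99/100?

Prior odds: 0.0017 ÷ 0.9983 = 17/9983.
Likelihood ratio of a positive result = 0.72/0.08 = 9.
Target odds: 0.99 ÷ 0.01 = 99.
Need (17/9983) × 9ⁿ ≥ 99, i.e. 9ⁿ ≥ 988317/17.
9⁴ = 6561 falls short of 988317/17 but 9⁵ = 59049 reaches it, so n = 5.

5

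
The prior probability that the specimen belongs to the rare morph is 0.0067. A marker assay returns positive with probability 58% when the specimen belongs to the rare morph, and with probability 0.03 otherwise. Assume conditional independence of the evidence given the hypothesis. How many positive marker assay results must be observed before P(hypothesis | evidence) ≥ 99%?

Prior odds = 0.0067/0.9933 = 67/9933.
Likelihood ratio of a positive result = 0.58/0.03 = 58/3.
Target posterior odds = 0.99/0.01 = 99.
Need (67/9933) × (58/3)ⁿ ≥ 99, i.e. (58/3)ⁿ ≥ 983367/67.
(58/3)³ = 195112/27 falls short of 983367/67 but (58/3)⁴ = 11316496/81 reaches it, so n = 4.

4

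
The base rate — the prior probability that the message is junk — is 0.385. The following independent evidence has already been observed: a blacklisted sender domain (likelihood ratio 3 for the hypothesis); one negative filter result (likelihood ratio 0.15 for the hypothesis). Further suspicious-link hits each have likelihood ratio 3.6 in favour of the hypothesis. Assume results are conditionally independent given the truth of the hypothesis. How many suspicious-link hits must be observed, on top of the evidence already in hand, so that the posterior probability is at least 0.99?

Prior odds = 0.385/0.615 = 77/123.
Combined Bayes factor of the evidence already in hand = 3 × 0.15 = 0.45.
Odds after that evidence = (77/123) × 0.45 = 231/820.
Target odds = 0.99/0.01 = 99.
Need 3.6ⁿ ≥ 99 ÷ (231/820) = 2460/7.
3.6⁴ = 167.9616 falls short of 2460/7 but 3.6⁵ = 604.66176 reaches it, so n = 5.

5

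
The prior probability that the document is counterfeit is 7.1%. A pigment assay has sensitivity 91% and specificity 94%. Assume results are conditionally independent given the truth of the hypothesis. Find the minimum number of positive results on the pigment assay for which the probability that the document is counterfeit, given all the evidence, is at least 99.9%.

4

Prior odds = 0.071/0.929 = 71/929.
False-positive rate = 1 − 0.94 = 0.06; likelihood ratio of a positive = 0.91/0.06 = 91/6.
Target posterior odds = 0.999/0.001 = 999.
Need (71/929) × (91/6)ⁿ ≥ 999, i.e. (91/6)ⁿ ≥ 928071/71.
(91/6)³ = 753571/216 falls short of 928071/71 but (91/6)⁴ = 68574961/1296 reaches it, so n = 4.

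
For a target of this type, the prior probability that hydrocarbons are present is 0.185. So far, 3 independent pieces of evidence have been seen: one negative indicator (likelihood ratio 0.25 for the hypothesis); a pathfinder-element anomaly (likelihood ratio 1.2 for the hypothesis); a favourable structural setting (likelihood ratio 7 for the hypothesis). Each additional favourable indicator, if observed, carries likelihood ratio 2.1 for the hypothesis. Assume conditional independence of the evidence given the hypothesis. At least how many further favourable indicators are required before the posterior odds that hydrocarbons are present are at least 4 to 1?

3

Prior odds = 0.185/0.815 = 37/163.
Combined Bayes factor of the evidence already in hand = 0.25 × 1.2 × 7 = 2.1.
Odds after that evidence = (37/163) × 2.1 = 777/1630.
Target odds = 4.
Need 2.1ⁿ ≥ 4 ÷ (777/1630) = 6520/777.
2.1² = 4.41 falls short of 6520/777 but 2.1³ = 9.261 reaches it, so n = 3.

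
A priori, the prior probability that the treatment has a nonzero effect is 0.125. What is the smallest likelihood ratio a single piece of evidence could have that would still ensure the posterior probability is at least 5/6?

35

Prior odds = 0.125/0.875 = 1/7.
Target odds = (5/6)/(1/6) = 5.
Required Bayes factor = 5 ÷ (1/7) = 35.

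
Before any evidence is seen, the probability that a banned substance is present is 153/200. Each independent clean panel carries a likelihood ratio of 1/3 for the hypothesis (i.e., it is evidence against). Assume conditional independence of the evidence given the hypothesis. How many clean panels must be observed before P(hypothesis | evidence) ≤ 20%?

Prior odds = 0.765/0.235 = 153/47.
Likelihood ratio per clean panel = 1/3.
Target posterior odds = 0.2/0.8 = 0.25.
Require (1/3)ⁿ ≤ 0.25 ÷ (153/47) = 47/612.
(1/3)² = 1/9 is still above 47/612 but (1/3)³ = 1/27 is at or below it, so n = 3.

3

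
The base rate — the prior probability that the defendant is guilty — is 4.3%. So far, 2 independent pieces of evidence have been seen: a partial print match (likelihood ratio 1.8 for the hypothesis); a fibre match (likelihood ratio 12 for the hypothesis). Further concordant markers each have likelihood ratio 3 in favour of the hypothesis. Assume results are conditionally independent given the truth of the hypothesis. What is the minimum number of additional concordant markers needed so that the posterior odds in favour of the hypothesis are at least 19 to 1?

3

Prior odds = 0.043/0.957 = 43/957.
Combined Bayes factor of the evidence already in hand = 1.8 × 12 = 21.6.
Odds after that evidence = (43/957) × 21.6 = 1548/1595.
Target odds = 19.
Need 3ⁿ ≥ 19 ÷ (1548/1595) = 30305/1548.
3² = 9 falls short of 30305/1548 but 3³ = 27 reaches it, so n = 3.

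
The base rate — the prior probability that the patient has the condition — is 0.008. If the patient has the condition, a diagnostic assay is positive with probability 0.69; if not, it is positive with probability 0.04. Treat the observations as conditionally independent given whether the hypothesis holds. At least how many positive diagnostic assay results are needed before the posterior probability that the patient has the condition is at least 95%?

3

Prior odds = 0.008/0.992 = 1/124.
Likelihood ratio of a positive = 0.69/0.04 = 17.25.
Target odds: 0.95 ÷ 0.05 = 19.
Need (1/124) × 17.25ⁿ ≥ 19, i.e. 17.25ⁿ ≥ 2356.
17.25² = 297.5625 falls short of 2356 but 17.25³ = 5132.953125 reaches it, so n = 3.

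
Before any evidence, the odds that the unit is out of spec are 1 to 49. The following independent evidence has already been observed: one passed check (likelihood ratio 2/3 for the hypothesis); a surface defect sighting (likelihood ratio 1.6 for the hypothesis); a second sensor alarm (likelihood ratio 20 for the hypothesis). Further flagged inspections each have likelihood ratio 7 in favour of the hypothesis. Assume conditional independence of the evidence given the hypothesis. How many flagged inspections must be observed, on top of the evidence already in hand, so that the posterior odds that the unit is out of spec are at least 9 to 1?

Prior odds = 1/49.
Combined Bayes factor of the evidence already in hand = (2/3) × 1.6 × 20 = 64/3.
Odds after that evidence = (1/49) × 64/3 = 64/147.
Target odds = 9.
Need 7ⁿ ≥ 9 ÷ (64/147) = 20.671875.
7¹ = 7 falls short of 20.671875 but 7² = 49 reaches it, so n = 2.

2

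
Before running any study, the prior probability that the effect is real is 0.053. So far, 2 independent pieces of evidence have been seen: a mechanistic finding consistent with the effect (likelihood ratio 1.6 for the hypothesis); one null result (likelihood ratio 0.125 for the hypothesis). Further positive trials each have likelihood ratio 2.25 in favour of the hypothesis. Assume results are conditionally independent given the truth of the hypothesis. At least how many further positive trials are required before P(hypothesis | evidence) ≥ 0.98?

Prior odds = 0.053/0.947 = 53/947.
Combined Bayes factor of the evidence already in hand = 1.6 × 0.125 = 0.2.
Odds after that evidence = (53/947) × 0.2 = 53/4735.
Target odds = 0.98/0.02 = 49.
Need 2.25ⁿ ≥ 49 ÷ (53/4735) = 232015/53.
2.25¹⁰ ≈3325.26 falls short of 232015/53 but 2.25¹¹ ≈7481.83 reaches it, so n = 11.

11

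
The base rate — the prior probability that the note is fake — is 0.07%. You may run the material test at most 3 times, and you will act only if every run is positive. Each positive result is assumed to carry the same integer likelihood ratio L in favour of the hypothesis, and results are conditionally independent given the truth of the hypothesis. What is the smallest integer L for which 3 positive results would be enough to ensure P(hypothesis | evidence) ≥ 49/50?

42

Prior odds = 0.0007/0.9993 = 7/9993.
Target odds = 0.98/0.02 = 49.
Need L³ ≥ 49 ÷ (7/9993) = 69951.
41³ = 68921 < 69951 ≤ 74088 = 42³, so L = 42.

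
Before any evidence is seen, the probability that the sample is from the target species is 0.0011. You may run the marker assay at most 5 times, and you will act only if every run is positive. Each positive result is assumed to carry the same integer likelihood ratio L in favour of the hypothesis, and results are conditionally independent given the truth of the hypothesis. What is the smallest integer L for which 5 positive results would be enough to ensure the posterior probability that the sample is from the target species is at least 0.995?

Prior odds = 0.0011/0.9989 = 11/9989.
Target odds = 0.995/0.005 = 199.
Need L⁵ ≥ 199 ÷ (11/9989) = 1987811/11.
11⁵ = 161051 < 1987811/11 ≤ 248832 = 12⁵, so L = 12.

12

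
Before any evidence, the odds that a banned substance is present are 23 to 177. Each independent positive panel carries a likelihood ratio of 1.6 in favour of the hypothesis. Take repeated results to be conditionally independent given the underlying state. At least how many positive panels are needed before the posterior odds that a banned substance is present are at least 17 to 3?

9

Prior odds = 23/177.
Likelihood ratio per positive panel = 1.6.
Target odds = 17/3.
Require 1.6ⁿ ≥ 17/3 ÷ (23/177) = 1003/23.
1.6⁸ = 16777216/390625 falls short of 1003/23 but 1.6⁹ = 134217728/1953125 reaches it, so n = 9.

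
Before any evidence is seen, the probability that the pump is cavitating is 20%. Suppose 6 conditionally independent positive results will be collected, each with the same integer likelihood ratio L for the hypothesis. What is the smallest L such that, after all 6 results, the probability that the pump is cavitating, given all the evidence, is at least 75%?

Prior odds = 0.2/0.8 = 0.25.
Target odds = 0.75/0.25 = 3.
Need L⁶ ≥ 3 ÷ 0.25 = 12.
1⁶ = 1 < 12 ≤ 64 = 2⁶, so L = 2.

2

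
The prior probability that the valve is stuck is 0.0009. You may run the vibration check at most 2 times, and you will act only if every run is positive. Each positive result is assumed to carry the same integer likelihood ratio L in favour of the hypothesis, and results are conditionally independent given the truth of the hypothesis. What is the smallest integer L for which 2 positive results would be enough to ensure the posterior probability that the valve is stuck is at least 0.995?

471

Prior odds = 0.0009/0.9991 = 9/9991.
Target odds = 0.995/0.005 = 199.
Need L² ≥ 199 ÷ (9/9991) = 1988209/9.
470² = 220900 < 1988209/9 ≤ 221841 = 471², so L = 471.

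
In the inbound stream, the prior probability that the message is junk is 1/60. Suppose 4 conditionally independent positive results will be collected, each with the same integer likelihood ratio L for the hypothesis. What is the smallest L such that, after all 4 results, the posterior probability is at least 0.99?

9

Prior odds = (1/60)/(59/60) = 1/59.
Target odds = 0.99/0.01 = 99.
Need L⁴ ≥ 99 ÷ (1/59) = 5841.
8⁴ = 4096 < 5841 ≤ 6561 = 9⁴, so L = 9.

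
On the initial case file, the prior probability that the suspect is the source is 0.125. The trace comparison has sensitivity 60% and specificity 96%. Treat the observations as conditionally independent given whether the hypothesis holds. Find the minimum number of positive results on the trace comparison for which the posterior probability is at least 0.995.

3

Prior odds = 0.125/0.875 = 1/7.
False-positive rate = 1 − 0.96 = 0.04; likelihood ratio of a positive = 0.6/0.04 = 15.
Target odds: 0.995 ÷ 0.005 = 199.
Need (1/7) × 15ⁿ ≥ 199, i.e. 15ⁿ ≥ 1393.
15² = 225 falls short of 1393 but 15³ = 3375 reaches it, so n = 3.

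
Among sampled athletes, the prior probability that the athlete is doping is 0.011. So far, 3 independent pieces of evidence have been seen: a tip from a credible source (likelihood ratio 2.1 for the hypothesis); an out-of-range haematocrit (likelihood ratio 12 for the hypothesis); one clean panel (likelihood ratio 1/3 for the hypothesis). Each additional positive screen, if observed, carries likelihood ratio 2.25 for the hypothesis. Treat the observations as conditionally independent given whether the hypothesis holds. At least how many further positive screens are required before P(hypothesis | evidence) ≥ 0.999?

12

Prior odds = 0.011/0.989 = 11/989.
Combined Bayes factor of the evidence already in hand = 2.1 × 12 × (1/3) = 8.4.
Odds after that evidence = (11/989) × 8.4 = 462/4945.
Target odds = 0.999/0.001 = 999.
Need 2.25ⁿ ≥ 999 ÷ (462/4945) = 1646685/154.
2.25¹¹ ≈7481.83 falls short of 1646685/154 but 2.25¹² ≈16834.1 reaches it, so n = 12.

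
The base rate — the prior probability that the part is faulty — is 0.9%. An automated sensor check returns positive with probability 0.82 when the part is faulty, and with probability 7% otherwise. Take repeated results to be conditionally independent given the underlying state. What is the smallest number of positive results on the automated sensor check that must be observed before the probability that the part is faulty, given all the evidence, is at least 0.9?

3

Prior odds = 0.009/0.991 = 9/991.
Likelihood ratio of a positive result = 0.82/0.07 = 82/7.
Target posterior odds = 0.9/0.1 = 9.
Need (9/991) × (82/7)ⁿ ≥ 9, i.e. (82/7)ⁿ ≥ 991.
(82/7)² = 6724/49 falls short of 991 but (82/7)³ = 551368/343 reaches it, so n = 3.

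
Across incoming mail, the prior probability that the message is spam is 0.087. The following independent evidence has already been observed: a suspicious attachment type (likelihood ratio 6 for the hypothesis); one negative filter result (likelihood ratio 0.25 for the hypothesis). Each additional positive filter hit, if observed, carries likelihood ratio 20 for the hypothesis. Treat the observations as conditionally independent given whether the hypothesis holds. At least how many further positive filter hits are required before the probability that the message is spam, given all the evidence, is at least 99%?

Prior odds = 0.087/0.913 = 87/913.
Combined Bayes factor of the evidence already in hand = 6 × 0.25 = 1.5.
Odds after that evidence = (87/913) × 1.5 = 261/1826.
Target odds = 0.99/0.01 = 99.
Need 20ⁿ ≥ 99 ÷ (261/1826) = 20086/29.
20² = 400 falls short of 20086/29 but 20³ = 8000 reaches it, so n = 3.

3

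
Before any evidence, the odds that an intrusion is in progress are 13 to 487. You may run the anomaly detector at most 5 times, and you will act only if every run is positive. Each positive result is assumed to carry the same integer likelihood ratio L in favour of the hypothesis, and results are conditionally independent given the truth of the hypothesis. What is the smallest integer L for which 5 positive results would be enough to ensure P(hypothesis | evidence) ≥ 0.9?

4

Prior odds = 13/487.
Target odds = 0.9/0.1 = 9.
Need L⁵ ≥ 9 ÷ (13/487) = 4383/13.
3⁵ = 243 < 4383/13 ≤ 1024 = 4⁵, so L = 4.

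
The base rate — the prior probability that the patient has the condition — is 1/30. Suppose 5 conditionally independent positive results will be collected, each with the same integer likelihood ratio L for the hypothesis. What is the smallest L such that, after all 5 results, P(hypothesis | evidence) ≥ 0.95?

4

Prior odds = (1/30)/(29/30) = 1/29.
Target odds = 0.95/0.05 = 19.
Need L⁵ ≥ 19 ÷ (1/29) = 551.
3⁵ = 243 < 551 ≤ 1024 = 4⁵, so L = 4.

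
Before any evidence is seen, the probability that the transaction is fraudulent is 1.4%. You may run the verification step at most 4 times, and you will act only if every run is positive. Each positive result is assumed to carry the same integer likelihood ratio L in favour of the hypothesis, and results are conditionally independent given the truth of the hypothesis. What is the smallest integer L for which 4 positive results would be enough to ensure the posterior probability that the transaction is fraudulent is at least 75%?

Prior odds = 0.014/0.986 = 7/493.
Target odds = 0.75/0.25 = 3.
Need L⁴ ≥ 3 ÷ (7/493) = 1479/7.
3⁴ = 81 < 1479/7 ≤ 256 = 4⁴, so L = 4.

4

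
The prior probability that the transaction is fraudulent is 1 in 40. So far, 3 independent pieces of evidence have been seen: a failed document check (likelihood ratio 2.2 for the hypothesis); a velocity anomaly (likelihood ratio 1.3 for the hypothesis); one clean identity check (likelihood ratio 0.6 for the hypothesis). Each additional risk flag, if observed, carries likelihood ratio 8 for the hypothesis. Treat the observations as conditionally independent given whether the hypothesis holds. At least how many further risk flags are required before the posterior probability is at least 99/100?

4

Prior odds = 0.025/0.975 = 1/39.
Combined Bayes factor of the evidence already in hand = 2.2 × 1.3 × 0.6 = 1.716.
Odds after that evidence = (1/39) × 1.716 = 0.044.
Target odds = 0.99/0.01 = 99.
Need 8ⁿ ≥ 99 ÷ 0.044 = 2250.
8³ = 512 falls short of 2250 but 8⁴ = 4096 reaches it, so n = 4.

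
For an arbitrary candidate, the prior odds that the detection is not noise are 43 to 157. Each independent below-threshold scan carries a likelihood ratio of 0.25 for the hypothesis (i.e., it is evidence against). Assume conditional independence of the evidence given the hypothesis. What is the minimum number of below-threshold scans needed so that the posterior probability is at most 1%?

3

Prior odds = 43/157.
Likelihood ratio per below-threshold scan = 0.25.
Target odds: 0.01 ÷ 0.99 = 1/99.
Need (43/157) × 0.25ⁿ ≤ 1/99, i.e. 0.25ⁿ ≤ 157/4257.
0.25² = 0.0625 is still above 157/4257 but 0.25³ = 0.015625 is at or below it, so n = 3.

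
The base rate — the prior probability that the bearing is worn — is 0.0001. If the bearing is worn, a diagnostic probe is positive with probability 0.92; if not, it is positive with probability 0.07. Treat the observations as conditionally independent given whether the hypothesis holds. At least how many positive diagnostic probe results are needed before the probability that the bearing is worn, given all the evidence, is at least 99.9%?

7

Prior odds = 0.0001/0.9999 = 1/9999.
Likelihood ratio of a positive = 0.92/0.07 = 92/7.
Target posterior odds = 0.999/0.001 = 999.
Require (92/7)ⁿ ≥ 999 ÷ (1/9999) = 9989001.
(92/7)⁶ ≈5.15393e+06 falls short of 9989001 but (92/7)⁷ ≈6.77374e+07 reaches it, so n = 7.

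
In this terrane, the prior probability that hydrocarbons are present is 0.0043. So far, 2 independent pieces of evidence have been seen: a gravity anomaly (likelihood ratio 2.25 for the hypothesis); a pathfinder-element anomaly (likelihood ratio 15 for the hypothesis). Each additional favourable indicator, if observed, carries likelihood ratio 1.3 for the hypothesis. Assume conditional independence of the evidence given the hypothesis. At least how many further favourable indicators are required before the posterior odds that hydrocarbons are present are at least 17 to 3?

Prior odds = 0.0043/0.9957 = 43/9957.
Combined Bayes factor of the evidence already in hand = 2.25 × 15 = 33.75.
Odds after that evidence = (43/9957) × 33.75 = 1935/13276.
Target odds = 17/3.
Need 1.3ⁿ ≥ 17/3 ÷ (1935/13276) = 225692/5805.
1.3¹³ ≈30.2875 falls short of 225692/5805 but 1.3¹⁴ ≈39.3738 reaches it, so n = 14.

14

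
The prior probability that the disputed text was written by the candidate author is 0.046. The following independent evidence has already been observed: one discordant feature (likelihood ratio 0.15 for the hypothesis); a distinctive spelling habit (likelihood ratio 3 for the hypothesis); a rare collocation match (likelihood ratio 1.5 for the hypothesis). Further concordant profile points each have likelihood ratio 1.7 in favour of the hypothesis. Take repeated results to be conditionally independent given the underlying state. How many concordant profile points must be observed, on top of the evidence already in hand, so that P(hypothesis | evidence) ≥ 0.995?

17

Prior odds = 0.046/0.954 = 23/477.
Combined Bayes factor of the evidence already in hand = 0.15 × 3 × 1.5 = 0.675.
Odds after that evidence = (23/477) × 0.675 = 69/2120.
Target odds = 0.995/0.005 = 199.
Need 1.7ⁿ ≥ 199 ÷ (69/2120) = 421880/69.
1.7¹⁶ ≈4866.12 falls short of 421880/69 but 1.7¹⁷ ≈8272.4 reaches it, so n = 17.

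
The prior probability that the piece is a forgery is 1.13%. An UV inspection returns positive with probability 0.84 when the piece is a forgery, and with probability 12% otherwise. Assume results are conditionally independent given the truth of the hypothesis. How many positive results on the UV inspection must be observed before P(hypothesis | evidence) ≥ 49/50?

Prior odds: 0.0113 ÷ 0.9887 = 113/9887.
Likelihood ratio of a positive result = 0.84/0.12 = 7.
Target odds: 0.98 ÷ 0.02 = 49.
Require 7ⁿ ≥ 49 ÷ (113/9887) = 484463/113.
7⁴ = 2401 falls short of 484463/113 but 7⁵ = 16807 reaches it, so n = 5.

5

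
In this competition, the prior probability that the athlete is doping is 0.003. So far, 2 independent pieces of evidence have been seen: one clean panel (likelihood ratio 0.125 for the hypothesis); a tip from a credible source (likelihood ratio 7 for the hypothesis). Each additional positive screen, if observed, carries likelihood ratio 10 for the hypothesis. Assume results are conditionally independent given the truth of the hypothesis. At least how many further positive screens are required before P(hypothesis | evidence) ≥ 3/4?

4

Prior odds = 0.003/0.997 = 3/997.
Combined Bayes factor of the evidence already in hand = 0.125 × 7 = 0.875.
Odds after that evidence = (3/997) × 0.875 = 21/7976.
Target odds = 0.75/0.25 = 3.
Need 10ⁿ ≥ 3 ÷ (21/7976) = 7976/7.
10³ = 1000 falls short of 7976/7 but 10⁴ = 10000 reaches it, so n = 4.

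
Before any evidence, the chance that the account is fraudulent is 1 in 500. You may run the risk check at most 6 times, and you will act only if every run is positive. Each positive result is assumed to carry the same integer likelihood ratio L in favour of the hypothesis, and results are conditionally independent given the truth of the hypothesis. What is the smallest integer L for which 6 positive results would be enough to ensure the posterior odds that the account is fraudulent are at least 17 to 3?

Prior odds = 0.002/0.998 = 1/499.
Target odds = 17/3.
Need L⁶ ≥ 17/3 ÷ (1/499) = 8483/3.
3⁶ = 729 < 8483/3 ≤ 4096 = 4⁶, so L = 4.

4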